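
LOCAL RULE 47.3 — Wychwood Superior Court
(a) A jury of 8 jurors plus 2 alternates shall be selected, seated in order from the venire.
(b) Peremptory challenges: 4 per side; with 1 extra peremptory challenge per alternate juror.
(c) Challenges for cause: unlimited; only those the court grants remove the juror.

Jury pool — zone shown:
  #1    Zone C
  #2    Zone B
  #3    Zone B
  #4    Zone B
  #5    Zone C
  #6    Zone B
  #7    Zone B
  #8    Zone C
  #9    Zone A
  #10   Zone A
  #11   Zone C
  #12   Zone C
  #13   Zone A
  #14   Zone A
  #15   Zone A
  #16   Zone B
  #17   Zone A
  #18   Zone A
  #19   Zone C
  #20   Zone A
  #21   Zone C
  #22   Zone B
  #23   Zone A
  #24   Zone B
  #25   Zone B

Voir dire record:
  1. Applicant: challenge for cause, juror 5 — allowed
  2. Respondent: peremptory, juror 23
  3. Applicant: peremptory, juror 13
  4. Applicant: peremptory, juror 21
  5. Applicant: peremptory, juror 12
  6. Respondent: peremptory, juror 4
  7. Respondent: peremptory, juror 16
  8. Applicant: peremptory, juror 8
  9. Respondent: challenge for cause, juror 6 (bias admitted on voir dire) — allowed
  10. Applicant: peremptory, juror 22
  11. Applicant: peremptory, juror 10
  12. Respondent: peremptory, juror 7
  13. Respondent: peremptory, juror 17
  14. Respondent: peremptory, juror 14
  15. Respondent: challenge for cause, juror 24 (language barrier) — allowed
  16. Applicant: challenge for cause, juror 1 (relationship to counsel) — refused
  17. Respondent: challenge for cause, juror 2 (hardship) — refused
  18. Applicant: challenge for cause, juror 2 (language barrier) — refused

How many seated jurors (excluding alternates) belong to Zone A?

3

Removed: #4, #5, #6, #7, #8, #10, #12, #13, #14, #16, #17, #21, #22, #23, #24.
Seated jurors 1–8: #1, #2, #3, #9, #11, #15, #18, #19 (alternates #20, #25 not counted).
Of those, in Zone A: #9, #15, #18 → 3.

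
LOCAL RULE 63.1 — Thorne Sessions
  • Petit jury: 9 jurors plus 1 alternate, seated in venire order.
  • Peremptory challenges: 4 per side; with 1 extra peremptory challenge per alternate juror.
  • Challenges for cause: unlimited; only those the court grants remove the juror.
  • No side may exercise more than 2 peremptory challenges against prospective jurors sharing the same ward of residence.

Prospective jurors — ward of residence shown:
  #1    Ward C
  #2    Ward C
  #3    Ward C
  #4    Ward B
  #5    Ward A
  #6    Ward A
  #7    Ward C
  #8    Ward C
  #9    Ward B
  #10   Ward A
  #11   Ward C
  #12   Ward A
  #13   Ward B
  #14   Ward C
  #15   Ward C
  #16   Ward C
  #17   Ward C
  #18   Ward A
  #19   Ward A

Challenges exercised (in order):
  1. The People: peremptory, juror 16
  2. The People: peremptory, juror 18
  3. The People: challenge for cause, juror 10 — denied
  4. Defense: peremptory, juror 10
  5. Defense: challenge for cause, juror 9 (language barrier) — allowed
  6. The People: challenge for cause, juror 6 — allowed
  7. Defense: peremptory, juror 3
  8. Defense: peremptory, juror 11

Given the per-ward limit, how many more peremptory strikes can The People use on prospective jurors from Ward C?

The People peremptories so far: #16, #18 — 2 of 5 used, 3 left overall.
Against Ward C: #16 — 1 used; per-ward cap 2 leaves 1.
Binding limit: min(3, 1) = 1.

1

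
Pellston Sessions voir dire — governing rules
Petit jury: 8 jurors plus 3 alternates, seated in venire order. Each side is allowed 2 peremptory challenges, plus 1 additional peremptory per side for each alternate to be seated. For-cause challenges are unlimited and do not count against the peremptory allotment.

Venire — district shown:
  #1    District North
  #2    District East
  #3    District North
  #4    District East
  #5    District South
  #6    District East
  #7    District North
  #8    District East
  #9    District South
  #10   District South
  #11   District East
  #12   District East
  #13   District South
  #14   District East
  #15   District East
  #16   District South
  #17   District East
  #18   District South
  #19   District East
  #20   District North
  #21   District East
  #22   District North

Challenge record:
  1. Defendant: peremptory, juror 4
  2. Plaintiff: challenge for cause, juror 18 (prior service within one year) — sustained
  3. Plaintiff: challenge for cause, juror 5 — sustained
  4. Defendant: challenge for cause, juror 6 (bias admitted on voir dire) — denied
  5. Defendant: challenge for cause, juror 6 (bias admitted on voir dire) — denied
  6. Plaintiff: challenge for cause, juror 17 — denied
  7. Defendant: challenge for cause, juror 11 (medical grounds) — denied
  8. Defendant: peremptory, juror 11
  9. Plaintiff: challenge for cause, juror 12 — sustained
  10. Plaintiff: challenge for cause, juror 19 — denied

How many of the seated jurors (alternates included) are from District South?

3

Removed: #4, #5, #11, #12, #18.
Seated (11 incl. alternates): #1, #2, #3, #6, #7, #8, #9, #10, #13, #14, #15.
Of those, in District South: #9, #10, #13 → 3.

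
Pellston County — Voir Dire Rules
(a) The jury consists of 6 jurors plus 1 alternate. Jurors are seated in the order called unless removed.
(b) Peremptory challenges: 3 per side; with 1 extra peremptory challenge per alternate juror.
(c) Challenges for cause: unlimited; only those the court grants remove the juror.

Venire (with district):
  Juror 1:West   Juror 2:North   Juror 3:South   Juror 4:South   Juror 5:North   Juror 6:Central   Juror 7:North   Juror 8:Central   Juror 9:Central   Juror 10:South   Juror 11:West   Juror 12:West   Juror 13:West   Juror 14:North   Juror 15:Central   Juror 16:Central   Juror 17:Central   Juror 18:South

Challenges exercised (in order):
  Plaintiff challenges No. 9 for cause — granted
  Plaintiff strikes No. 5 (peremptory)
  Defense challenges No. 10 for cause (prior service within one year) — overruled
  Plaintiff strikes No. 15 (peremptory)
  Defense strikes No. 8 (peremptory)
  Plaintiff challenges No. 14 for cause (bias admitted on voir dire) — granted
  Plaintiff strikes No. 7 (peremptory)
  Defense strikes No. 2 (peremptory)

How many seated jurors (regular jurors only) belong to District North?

0

Removed: #2, #5, #7, #8, #9, #14, #15.
Seated jurors 1–6: #1, #3, #4, #6, #10, #11 (alternates #12 not counted).
None of those are in District North → 0.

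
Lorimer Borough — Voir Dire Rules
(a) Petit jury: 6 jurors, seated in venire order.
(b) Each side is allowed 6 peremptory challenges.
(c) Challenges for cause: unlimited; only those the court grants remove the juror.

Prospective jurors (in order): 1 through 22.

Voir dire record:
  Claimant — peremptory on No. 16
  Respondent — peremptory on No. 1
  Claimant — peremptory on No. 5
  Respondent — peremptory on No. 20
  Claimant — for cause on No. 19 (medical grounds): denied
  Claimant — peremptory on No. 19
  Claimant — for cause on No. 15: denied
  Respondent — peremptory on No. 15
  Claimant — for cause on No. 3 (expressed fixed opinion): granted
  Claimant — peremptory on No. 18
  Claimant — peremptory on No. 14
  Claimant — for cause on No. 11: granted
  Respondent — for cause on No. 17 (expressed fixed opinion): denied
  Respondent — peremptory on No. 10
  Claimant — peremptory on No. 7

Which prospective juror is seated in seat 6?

Removed: #1, #3, #5, #7, #10, #11, #14, #15, #16, #18, #19, #20. (#17 stays — for-cause denied.)
Seating in order: seats 1–6 → #2, #4, #6, #8, #9, #12.
So seat 6 is #12.

12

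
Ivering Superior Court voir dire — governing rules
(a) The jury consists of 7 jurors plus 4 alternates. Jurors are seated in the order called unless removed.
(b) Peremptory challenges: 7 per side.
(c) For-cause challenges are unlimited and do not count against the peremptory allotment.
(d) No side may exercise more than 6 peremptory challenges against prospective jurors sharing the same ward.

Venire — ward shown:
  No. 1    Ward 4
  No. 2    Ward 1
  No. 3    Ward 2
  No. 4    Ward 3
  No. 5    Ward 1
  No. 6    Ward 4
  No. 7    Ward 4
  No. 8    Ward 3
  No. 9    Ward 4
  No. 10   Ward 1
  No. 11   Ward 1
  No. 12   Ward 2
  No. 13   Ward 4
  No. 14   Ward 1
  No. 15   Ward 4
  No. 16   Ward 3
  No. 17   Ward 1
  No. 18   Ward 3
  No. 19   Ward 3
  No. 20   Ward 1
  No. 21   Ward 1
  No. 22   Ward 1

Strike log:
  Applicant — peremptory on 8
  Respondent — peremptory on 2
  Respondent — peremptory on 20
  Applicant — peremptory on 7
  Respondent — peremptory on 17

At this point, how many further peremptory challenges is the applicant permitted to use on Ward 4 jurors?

Applicant peremptories so far: #8, #7 — 2 of 7 used, 5 left overall.
Against Ward 4: #7 — 1 used; per-ward cap 6 leaves 5.
Binding limit: min(5, 5) = 5.

5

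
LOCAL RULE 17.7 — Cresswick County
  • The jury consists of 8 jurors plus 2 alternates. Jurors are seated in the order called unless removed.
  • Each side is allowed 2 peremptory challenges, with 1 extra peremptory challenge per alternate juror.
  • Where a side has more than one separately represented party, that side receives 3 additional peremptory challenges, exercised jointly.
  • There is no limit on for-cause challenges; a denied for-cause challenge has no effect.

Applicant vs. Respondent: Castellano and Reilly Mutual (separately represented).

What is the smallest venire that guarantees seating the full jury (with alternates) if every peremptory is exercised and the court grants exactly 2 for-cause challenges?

Seats to fill: 8 + 2 alternates = 10.
Peremptories — Applicant: 2 + 1×2 = 4; Respondent: 2 + 1×2 + 3 = 7; total 11.
For-cause removals: 2.
Minimum venire: 10 + 11 + 2 = 23.

23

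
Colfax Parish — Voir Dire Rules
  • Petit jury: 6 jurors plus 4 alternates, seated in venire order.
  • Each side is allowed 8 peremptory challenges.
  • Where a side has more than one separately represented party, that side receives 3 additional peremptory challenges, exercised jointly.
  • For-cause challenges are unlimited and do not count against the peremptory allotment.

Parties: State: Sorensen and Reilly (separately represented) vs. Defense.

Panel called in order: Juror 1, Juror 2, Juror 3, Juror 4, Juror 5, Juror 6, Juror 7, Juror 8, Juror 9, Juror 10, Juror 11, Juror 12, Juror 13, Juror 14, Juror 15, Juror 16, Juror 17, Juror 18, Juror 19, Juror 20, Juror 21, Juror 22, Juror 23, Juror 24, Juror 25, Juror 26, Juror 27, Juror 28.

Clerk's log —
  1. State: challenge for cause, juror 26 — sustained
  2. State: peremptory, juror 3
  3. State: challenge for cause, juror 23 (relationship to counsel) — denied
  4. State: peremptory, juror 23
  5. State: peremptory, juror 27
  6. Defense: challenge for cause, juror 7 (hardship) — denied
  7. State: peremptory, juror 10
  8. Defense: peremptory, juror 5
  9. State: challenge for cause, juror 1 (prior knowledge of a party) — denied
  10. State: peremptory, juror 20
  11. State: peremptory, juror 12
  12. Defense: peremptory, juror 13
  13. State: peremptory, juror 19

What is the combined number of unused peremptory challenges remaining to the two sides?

10

State allotment: 8 base + 3 multi-party = 11. Defense allotment: 8.
State peremptories used: #3, #23, #27, #10, #20, #12, #19 — 7 (for-cause on #26, #23, #1 don't count).
Defense peremptories used: #5, #13 — 2 (the for-cause on #7 doesn't count).
Remaining: (11 − 7) + (8 − 2) = 10.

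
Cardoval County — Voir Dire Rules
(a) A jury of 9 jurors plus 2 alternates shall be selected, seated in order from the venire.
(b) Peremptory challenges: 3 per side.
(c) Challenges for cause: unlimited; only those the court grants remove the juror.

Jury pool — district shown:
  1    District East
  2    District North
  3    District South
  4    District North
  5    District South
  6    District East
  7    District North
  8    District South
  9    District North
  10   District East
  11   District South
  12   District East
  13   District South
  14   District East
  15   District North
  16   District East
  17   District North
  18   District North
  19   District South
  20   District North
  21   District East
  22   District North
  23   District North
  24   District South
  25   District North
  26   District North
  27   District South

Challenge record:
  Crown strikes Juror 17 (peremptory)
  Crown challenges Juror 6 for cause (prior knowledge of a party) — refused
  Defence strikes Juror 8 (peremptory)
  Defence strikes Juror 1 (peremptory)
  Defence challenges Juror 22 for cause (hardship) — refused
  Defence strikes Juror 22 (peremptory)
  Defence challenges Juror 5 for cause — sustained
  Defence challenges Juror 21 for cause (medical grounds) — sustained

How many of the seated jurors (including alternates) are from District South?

3

Removed: #1, #5, #8, #17, #21, #22.
Seated (11 incl. alternates): #2, #3, #4, #6, #7, #9, #10, #11, #12, #13, #14.
Of those, in District South: #3, #11, #13 → 3.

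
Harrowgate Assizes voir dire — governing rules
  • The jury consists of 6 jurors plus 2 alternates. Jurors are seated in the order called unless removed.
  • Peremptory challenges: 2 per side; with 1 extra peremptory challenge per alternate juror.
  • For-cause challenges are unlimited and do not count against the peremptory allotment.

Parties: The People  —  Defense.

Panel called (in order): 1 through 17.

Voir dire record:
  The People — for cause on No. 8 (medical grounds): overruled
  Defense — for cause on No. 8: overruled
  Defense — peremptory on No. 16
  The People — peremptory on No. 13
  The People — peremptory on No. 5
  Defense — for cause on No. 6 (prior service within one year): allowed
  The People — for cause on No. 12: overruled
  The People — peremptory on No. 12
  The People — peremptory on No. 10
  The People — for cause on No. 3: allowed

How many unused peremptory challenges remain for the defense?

3

Defense allotment: 2 base + 1 × 2 alternates = 4.
Defense peremptories used: #16 — 1 (for-cause on #8, #6 don't count).
Remaining: 4 − 1 = 3.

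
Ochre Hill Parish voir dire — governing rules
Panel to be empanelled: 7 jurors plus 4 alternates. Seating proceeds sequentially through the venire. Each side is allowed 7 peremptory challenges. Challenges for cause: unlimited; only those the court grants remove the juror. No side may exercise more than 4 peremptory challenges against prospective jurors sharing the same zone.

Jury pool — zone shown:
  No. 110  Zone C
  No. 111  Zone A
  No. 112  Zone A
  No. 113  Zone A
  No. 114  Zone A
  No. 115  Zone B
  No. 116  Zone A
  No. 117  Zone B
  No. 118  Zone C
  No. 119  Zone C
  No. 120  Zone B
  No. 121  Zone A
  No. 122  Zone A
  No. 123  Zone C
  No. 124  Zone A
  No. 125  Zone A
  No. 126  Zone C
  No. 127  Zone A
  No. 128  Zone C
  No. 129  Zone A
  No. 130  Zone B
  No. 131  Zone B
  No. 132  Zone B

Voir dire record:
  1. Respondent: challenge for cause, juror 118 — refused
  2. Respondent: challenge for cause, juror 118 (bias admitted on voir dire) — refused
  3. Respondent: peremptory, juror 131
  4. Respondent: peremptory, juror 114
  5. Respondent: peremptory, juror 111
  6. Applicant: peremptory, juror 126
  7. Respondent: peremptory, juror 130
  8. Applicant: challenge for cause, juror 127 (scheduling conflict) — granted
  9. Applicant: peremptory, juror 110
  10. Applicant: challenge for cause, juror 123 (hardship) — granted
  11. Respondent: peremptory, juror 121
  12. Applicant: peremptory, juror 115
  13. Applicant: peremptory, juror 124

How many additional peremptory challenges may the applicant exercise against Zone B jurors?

3

Applicant peremptories so far: #126, #110, #115, #124 — 4 of 7 used, 3 left overall.
Against Zone B: #115 — 1 used; per-zone cap 4 leaves 3.
Binding limit: min(3, 3) = 3.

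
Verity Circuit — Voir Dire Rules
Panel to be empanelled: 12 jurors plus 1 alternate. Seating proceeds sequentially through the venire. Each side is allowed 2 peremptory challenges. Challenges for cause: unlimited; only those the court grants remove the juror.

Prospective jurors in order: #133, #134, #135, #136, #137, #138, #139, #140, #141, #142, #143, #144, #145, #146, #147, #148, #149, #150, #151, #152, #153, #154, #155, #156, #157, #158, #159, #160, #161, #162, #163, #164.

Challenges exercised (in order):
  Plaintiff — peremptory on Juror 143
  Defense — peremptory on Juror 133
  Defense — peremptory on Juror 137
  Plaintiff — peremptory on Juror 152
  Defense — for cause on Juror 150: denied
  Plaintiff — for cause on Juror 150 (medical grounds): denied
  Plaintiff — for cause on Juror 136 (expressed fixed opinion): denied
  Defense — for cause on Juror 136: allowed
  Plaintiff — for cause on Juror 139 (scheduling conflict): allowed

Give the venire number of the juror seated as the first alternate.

Removed: #133, #136, #137, #139, #143, #152. (#150 stays — for-cause denied.)
Seating in order: seats 1–12 → #134, #135, #138, #140, #141, #142, #144, #145, #146, #147, #148, #149; alternates → #150.
So alternate 1 is #150.

150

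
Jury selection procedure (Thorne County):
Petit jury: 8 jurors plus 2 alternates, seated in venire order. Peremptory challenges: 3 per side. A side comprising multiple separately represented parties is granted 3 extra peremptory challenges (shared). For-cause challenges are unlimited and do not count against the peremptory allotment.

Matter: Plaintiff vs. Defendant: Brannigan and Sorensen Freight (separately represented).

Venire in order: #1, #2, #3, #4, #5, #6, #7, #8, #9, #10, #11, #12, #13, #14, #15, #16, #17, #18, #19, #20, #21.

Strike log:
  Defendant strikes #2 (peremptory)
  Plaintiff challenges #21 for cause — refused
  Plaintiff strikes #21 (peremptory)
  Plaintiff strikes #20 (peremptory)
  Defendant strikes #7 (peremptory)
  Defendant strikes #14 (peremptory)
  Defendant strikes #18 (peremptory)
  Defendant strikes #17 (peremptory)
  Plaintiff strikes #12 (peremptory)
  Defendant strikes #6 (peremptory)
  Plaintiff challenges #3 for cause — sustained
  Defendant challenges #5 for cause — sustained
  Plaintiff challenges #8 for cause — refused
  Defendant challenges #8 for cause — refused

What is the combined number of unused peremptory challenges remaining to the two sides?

Plaintiff allotment: 3. Defendant allotment: 3 base + 3 multi-party = 6.
Plaintiff peremptories used: #21, #20, #12 — 3 (for-cause on #21, #3, #8 don't count).
Defendant peremptories used: #2, #7, #14, #18, #17, #6 — 6 (for-cause on #5, #8 don't count).
Remaining: (3 − 3) + (6 − 6) = 0.

0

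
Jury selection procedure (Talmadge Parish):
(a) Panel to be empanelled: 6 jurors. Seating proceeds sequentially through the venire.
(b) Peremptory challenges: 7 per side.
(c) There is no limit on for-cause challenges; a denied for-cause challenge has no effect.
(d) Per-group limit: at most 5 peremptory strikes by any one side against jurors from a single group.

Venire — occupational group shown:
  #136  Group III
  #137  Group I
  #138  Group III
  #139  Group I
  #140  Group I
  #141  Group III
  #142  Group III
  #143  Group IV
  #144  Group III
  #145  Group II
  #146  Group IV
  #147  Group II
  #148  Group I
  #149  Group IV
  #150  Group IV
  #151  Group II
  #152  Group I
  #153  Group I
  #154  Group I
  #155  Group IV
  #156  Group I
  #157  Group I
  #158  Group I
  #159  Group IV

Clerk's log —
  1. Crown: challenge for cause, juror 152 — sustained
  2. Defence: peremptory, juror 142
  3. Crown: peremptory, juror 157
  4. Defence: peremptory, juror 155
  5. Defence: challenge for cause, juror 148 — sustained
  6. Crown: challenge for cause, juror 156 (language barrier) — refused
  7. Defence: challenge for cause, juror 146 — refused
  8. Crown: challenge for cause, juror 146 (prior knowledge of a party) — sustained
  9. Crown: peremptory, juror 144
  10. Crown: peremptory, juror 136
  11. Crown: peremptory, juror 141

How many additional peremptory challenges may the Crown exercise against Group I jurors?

Crown peremptories so far: #157, #144, #136, #141 — 4 of 7 used, 3 left overall.
Against Group I: #157 — 1 used; per-group cap 5 leaves 4.
Binding limit: min(3, 4) = 3.

3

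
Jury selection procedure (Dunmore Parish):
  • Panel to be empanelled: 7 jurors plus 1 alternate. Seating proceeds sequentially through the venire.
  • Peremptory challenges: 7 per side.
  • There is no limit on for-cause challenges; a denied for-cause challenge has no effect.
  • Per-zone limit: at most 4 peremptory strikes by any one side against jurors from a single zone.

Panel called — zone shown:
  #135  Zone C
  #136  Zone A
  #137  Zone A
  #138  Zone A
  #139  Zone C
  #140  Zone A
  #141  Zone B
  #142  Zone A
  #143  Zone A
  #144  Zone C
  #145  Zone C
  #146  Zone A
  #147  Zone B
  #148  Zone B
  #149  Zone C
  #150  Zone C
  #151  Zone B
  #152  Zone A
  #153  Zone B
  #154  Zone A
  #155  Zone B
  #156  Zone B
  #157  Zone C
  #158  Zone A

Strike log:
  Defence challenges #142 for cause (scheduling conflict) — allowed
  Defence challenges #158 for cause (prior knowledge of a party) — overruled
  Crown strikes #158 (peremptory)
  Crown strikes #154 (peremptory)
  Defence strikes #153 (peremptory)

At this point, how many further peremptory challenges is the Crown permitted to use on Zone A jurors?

Crown peremptories so far: #158, #154 — 2 of 7 used, 5 left overall.
Against Zone A: #158, #154 — 2 used; per-zone cap 4 leaves 2.
Binding limit: min(5, 2) = 2.

2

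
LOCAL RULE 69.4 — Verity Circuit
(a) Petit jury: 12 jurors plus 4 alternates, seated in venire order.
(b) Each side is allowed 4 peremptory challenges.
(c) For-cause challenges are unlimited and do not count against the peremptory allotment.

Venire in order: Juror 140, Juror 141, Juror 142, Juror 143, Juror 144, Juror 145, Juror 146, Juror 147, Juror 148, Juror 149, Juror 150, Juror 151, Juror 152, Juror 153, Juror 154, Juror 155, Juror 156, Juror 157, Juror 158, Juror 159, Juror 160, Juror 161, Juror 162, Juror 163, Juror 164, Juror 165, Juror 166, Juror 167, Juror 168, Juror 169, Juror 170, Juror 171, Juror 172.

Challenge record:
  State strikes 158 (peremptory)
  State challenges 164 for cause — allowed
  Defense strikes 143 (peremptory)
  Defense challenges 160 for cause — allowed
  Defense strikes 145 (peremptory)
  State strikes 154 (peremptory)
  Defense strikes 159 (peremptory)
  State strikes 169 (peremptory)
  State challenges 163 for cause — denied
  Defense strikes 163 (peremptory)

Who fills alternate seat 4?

Removed: #143, #145, #154, #158, #159, #160, #163, #164, #169.
Seating in order: seats 1–12 → #140, #141, #142, #144, #146, #147, #148, #149, #150, #151, #152, #153; alternates → #155, #156, #157, #161.
So alternate 4 is #161.

161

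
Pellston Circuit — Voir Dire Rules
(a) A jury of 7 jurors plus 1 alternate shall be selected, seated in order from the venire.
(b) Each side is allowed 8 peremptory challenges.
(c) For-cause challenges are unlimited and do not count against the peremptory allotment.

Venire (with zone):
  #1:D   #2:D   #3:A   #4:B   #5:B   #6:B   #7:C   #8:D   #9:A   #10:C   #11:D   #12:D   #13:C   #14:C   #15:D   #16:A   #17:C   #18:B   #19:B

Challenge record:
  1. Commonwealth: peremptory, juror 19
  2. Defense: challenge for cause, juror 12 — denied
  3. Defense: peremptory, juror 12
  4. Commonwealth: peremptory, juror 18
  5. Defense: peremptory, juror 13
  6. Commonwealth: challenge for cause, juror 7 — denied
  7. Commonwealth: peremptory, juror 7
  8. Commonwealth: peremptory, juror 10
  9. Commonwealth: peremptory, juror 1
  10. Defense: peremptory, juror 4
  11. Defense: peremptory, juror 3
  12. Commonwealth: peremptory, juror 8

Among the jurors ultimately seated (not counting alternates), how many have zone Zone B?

2

Removed: #1, #3, #4, #7, #8, #10, #12, #13, #18, #19.
Seated jurors 1–7: #2, #5, #6, #9, #11, #14, #15 (alternates #16 not counted).
Of those, in Zone B: #5, #6 → 2.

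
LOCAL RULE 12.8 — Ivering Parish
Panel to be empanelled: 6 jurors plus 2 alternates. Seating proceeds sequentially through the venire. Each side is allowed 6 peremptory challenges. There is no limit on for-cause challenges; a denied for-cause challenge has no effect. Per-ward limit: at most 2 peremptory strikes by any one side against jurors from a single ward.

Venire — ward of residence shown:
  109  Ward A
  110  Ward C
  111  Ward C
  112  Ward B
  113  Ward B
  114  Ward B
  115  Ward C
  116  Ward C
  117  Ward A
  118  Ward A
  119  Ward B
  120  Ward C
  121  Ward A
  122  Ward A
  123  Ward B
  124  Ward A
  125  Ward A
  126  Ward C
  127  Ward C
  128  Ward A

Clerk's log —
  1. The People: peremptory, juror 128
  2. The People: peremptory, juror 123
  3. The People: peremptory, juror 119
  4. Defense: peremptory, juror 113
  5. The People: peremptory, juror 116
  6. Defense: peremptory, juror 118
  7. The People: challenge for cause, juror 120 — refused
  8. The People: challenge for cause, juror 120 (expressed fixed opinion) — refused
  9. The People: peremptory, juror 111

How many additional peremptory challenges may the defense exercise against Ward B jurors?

Defense peremptories so far: #113, #118 — 2 of 6 used, 4 left overall.
Against Ward B: #113 — 1 used; per-ward cap 2 leaves 1.
Binding limit: min(4, 1) = 1.

1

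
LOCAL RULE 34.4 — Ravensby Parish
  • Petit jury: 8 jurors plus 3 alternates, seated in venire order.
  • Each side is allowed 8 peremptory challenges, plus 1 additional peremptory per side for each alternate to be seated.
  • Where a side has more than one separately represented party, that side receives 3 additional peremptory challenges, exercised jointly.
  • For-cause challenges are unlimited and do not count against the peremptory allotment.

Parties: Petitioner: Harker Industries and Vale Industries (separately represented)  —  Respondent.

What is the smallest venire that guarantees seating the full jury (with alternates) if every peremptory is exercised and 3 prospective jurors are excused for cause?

39

Seats to fill: 8 + 3 alternates = 11.
Peremptories — Petitioner: 8 + 1×3 + 3 = 14; Respondent: 8 + 1×3 = 11; total 25.
For-cause removals: 3.
Minimum venire: 11 + 25 + 3 = 39.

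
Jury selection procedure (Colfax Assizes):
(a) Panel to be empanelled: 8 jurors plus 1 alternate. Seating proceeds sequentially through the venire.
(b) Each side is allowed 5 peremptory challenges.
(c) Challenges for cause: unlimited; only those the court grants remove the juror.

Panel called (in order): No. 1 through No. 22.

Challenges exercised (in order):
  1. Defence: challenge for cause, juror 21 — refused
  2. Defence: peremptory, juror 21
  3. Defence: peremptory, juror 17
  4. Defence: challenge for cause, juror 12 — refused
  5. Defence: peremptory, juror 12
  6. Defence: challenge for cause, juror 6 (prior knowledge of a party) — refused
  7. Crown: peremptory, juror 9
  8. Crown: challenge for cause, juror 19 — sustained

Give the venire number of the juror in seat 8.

Removed: #9, #12, #17, #19, #21. (#6 stays — for-cause denied.)
Filling seats in venire order through position 8: #1, #2, #3, #4, #5, #6, #7, #8.
So seat 8 is #8.

8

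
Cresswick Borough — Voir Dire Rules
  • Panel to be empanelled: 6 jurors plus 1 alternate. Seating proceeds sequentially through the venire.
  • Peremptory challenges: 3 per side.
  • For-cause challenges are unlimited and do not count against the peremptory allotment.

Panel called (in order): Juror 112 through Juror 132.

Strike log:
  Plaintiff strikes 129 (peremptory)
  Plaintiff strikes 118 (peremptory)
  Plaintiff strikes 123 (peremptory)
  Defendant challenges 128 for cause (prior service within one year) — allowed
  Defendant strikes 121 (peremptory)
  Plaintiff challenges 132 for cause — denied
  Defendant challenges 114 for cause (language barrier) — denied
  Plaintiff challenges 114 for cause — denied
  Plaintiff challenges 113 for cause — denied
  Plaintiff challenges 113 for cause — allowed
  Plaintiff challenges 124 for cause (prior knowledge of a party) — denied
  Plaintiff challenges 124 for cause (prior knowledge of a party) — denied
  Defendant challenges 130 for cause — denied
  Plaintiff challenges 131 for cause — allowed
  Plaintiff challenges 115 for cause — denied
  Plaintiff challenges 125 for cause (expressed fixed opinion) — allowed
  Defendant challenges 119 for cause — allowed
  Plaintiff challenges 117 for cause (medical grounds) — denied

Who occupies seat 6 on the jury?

Removed: #113, #118, #119, #121, #123, #125, #128, #129, #131. (#114, #115, #117, #124, #130, #132 stay — for-cause denied.)
Seating in order: seats 1–6 → #112, #114, #115, #116, #117, #120; alternates → #122.
So seat 6 is #120.

120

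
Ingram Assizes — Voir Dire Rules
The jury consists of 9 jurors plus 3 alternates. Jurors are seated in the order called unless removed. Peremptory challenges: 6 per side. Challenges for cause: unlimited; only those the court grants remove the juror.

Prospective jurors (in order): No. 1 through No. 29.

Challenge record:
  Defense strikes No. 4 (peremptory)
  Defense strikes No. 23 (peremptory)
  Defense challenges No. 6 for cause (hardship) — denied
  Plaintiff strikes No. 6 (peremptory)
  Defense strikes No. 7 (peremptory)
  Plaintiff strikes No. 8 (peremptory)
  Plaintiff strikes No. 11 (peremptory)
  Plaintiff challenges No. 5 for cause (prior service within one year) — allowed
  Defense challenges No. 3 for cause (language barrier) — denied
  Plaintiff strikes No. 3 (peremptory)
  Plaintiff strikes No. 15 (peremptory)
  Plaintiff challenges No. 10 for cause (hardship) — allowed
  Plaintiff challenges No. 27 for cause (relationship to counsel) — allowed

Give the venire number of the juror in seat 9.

18

Removed: #3, #4, #5, #6, #7, #8, #10, #11, #15, #23, #27.
Seating in order: seats 1–9 → #1, #2, #9, #12, #13, #14, #16, #17, #18; alternates → #19, #20, #21.
So seat 9 is #18.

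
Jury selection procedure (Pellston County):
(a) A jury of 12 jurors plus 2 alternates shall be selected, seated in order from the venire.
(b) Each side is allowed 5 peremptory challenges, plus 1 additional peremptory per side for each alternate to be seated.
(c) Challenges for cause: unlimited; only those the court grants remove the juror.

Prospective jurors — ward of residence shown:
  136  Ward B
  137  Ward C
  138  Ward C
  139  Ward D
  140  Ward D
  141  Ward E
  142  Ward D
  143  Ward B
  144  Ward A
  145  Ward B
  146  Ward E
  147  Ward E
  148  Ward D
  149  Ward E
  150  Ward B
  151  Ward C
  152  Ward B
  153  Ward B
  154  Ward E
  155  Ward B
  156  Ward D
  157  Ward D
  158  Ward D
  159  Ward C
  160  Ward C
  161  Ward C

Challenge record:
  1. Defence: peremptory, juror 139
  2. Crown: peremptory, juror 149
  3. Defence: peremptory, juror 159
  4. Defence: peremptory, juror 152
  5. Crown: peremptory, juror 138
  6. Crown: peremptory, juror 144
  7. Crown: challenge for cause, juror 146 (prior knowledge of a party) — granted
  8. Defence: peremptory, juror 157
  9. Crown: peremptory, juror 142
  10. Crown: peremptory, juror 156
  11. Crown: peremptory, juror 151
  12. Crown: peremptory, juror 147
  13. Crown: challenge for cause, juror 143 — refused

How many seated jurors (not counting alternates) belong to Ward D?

Removed: #138, #139, #142, #144, #146, #147, #149, #151, #152, #156, #157, #159.
Seated jurors 1–12: #136, #137, #140, #141, #143, #145, #148, #150, #153, #154, #155, #158 (alternates #160, #161 not counted).
Of those, in Ward D: #140, #148, #158 → 3.

3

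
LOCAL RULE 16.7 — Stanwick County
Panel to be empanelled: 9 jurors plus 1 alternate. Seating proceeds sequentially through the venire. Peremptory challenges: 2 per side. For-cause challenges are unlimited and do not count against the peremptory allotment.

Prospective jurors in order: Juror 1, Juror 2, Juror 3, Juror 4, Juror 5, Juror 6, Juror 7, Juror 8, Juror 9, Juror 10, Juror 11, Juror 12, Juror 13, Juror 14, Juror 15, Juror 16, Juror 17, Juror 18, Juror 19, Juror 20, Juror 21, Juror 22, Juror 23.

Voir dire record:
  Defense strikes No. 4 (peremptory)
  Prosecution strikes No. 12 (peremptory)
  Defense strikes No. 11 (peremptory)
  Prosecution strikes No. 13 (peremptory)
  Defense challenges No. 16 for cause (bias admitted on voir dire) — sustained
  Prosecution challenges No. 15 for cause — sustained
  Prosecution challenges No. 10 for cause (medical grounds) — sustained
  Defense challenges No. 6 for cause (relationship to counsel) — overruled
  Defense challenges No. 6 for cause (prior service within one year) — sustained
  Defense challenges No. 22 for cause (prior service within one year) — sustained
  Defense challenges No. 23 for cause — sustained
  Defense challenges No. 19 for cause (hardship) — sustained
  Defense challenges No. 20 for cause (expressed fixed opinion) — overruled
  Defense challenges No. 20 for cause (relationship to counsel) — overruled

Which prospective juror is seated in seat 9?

17

Removed: #4, #6, #10, #11, #12, #13, #15, #16, #19, #22, #23. (#20 stays — for-cause denied.)
Seating in order: seats 1–9 → #1, #2, #3, #5, #7, #8, #9, #14, #17; alternates → #18.
So seat 9 is #17.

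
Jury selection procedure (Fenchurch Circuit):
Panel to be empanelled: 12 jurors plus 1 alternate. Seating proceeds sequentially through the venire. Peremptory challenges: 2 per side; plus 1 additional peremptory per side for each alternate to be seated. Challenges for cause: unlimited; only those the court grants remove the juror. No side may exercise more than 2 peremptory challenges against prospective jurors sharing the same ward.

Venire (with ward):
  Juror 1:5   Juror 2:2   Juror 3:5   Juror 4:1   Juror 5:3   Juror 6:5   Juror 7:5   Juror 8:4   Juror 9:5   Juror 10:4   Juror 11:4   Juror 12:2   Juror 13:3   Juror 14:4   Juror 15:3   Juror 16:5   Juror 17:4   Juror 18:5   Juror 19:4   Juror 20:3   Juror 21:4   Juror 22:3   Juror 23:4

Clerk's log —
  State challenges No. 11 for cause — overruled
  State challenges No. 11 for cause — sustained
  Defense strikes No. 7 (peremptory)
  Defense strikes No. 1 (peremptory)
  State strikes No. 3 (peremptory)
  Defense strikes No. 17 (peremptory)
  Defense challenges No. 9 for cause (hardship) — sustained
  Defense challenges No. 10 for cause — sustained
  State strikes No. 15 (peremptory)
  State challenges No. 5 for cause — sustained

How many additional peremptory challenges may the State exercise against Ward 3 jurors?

State peremptories so far: #3, #15 — 2 of 3 used, 1 left overall.
Against Ward 3: #15 — 1 used; per-ward cap 2 leaves 1.
Binding limit: min(1, 1) = 1.

1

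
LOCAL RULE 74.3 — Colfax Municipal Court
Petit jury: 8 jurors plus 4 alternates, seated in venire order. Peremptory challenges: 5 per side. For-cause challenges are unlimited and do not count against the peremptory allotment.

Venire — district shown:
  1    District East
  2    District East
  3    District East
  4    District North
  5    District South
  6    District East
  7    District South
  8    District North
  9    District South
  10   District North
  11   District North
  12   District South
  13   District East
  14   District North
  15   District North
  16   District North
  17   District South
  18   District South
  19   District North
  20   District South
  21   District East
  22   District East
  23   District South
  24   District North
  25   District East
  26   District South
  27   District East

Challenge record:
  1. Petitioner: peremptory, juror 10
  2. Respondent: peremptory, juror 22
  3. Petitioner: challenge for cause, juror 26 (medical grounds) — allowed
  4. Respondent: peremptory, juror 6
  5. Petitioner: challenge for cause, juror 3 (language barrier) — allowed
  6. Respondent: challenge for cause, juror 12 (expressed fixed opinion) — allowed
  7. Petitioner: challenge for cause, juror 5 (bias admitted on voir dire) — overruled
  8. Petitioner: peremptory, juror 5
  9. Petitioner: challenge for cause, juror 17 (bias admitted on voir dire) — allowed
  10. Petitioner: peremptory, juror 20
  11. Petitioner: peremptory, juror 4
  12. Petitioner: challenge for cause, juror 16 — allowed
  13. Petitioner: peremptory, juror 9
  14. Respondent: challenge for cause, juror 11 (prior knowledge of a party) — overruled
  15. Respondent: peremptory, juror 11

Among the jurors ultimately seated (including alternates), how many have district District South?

Removed: #3, #4, #5, #6, #9, #10, #11, #12, #16, #17, #20, #22, #26.
Seated (12 incl. alternates): #1, #2, #7, #8, #13, #14, #15, #18, #19, #21, #23, #24.
Of those, in District South: #7, #18, #23 → 3.

3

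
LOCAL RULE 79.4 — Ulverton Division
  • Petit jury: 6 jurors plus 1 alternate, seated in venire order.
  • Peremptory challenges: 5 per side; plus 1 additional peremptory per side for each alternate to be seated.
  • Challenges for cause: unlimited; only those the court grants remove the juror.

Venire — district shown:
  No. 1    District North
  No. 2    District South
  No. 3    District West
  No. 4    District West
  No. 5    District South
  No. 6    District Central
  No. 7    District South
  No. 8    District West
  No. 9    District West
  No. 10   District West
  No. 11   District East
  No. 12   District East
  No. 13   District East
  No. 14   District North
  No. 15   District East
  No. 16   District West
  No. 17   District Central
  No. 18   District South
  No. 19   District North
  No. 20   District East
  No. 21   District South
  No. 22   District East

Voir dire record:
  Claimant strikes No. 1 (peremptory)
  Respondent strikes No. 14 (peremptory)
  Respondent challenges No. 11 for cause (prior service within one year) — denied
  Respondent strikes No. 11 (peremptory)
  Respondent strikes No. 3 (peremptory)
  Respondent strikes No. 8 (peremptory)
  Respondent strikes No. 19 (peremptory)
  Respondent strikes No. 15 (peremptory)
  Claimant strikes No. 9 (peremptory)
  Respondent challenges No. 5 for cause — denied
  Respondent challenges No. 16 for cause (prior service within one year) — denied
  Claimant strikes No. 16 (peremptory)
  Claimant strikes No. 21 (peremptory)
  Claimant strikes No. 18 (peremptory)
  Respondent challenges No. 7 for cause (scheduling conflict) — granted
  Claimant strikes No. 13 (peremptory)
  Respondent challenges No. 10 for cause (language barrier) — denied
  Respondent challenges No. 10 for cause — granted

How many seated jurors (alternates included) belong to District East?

2

Removed: #1, #3, #7, #8, #9, #10, #11, #13, #14, #15, #16, #18, #19, #21.
Seated (7 incl. alternates): #2, #4, #5, #6, #12, #17, #20.
Of those, in District East: #12, #20 → 2.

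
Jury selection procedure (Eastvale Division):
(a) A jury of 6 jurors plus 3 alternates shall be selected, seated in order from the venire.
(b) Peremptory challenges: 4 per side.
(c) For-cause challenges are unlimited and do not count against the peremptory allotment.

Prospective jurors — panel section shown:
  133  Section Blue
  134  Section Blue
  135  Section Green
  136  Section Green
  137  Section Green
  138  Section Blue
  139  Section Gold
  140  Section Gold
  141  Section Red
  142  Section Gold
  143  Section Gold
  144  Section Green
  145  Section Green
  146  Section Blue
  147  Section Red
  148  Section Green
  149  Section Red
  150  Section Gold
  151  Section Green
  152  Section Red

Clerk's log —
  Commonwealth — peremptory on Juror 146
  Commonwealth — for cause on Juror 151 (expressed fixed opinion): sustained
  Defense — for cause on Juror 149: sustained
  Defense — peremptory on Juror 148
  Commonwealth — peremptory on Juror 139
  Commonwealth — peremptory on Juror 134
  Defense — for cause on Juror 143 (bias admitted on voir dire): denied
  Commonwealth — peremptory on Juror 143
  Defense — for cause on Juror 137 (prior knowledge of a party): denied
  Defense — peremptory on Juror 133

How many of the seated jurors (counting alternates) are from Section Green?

5

Removed: #133, #134, #139, #143, #146, #148, #149, #151.
Seated (9 incl. alternates): #135, #136, #137, #138, #140, #141, #142, #144, #145.
Of those, in Section Green: #135, #136, #137, #144, #145 → 5.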